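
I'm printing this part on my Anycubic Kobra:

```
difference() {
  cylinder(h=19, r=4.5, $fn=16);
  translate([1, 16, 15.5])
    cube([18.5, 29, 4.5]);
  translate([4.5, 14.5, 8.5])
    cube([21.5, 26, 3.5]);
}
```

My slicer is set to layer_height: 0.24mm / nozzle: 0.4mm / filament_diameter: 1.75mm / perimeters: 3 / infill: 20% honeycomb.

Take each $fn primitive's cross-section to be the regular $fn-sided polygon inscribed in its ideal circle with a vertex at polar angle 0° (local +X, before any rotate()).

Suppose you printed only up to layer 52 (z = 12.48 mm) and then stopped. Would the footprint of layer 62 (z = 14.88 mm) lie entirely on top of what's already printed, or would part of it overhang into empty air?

Compare the two slices. At z = 12.48: the r=4.5 cylinder gives a regular 16-gon of circumradius 4.5 (constant along its height) (area = (16/2)·4.500²·sin(360°/16) = 61.99 mm²); the cube at (1, 16) is absent (z outside [15.5, 20]); the cube at (4.5, 14.5) does not reach this height (z outside [8.5, 12]); Taking the first minus the rest: none of the subtracted shapes is present at this height, so the r=4.5 cylinder is unchanged — area = 61.99 mm². At z = 14.88: the r=4.5 cylinder gives a regular 16-gon of circumradius 4.5 (constant along its height) (area = (16/2)·4.500²·sin(360°/16) = 61.99 mm²); the cube at (1, 16) is not intersected at this z (z outside [15.5, 20]); the cube at (4.5, 14.5) is not intersected at this z (z outside [8.5, 12]); After the difference (first − rest): none of the subtracted shapes is present at this height, so the r=4.5 cylinder is unchanged — area = 61.99 mm². Checking containment: the cross-section at z = 14.88 is a subset of the cross-section at z = 12.48.

entirely on top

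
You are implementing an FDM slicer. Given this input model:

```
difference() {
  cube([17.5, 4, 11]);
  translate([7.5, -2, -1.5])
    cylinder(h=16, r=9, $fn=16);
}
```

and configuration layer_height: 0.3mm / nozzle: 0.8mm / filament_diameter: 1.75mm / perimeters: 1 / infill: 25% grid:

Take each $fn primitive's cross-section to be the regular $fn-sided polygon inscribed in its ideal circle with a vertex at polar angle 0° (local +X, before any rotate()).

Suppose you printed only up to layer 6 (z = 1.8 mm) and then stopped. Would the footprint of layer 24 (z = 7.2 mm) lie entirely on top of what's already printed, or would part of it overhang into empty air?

Compare the two slices. At z = 1.8: the 17.5×4 cube contributes its full rectangle (area 70.00 mm²); the r=9 cylinder at (7.5, -2) gives a regular 16-gon of circumradius 9 (constant along its height) (area = (16/2)·9.000²·sin(360°/16) = 247.98 mm²); Subtracting the remaining from the first: starting from the 17.5×4 cube (70.00 mm²), the r=9 cylinder at (7.5, -2) partially overlaps it — only the 60.69 mm² overlap (of its 247.98 mm²) is removed, clipping the outline — area = 9.31 mm². At z = 7.2: the 17.5×4 cube contributes its full rectangle (area 70.00 mm²); the cylinder at (7.5, -2): section is a regular 16-gon, circumradius r=9 (area = (16/2)·9.000²·sin(360°/16) = 247.98 mm²); After the difference (first − rest): starting from the 17.5×4 cube (70.00 mm²), the r=9 cylinder at (7.5, -2) partially overlaps it — only the 60.69 mm² overlap (of its 247.98 mm²) is removed, clipping the outline — area = 9.31 mm². Checking containment: the cross-section at z = 7.2 is a subset of the cross-section at z = 1.8.

entirely on top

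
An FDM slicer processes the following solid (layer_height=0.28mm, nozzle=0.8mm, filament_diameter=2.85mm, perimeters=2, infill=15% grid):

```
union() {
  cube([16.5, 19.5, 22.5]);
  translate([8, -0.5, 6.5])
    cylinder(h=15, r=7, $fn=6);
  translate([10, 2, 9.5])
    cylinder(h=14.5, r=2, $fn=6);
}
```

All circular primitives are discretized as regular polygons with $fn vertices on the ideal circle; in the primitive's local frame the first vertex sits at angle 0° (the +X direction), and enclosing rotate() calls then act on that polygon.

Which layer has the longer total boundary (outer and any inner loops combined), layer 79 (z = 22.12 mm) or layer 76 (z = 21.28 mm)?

Layer 79 (z = 22.12): the cube (footprint 16.5×19.5) is included at this height (perimeter 72.00 mm); the cylinder at (8, -0.5) is absent (z outside [6.5, 21.5]); the r=2 cylinder at (10, 2) gives a regular 6-gon of circumradius 2 (constant along its height) (perimeter = 2·6·2.000·sin(180°/6) = 12.00 mm); Combining (union): the r=2 cylinder at (10, 2) lies entirely inside the 16.5×19.5 cube, so the union is just the 16.5×19.5 cube — boundary = 72.00 mm. So its perimeter = 72.00 mm. Layer 76 (z = 21.28): the cube (footprint 16.5×19.5) is included at this height (perimeter 72.00 mm); the r=7 cylinder at (8, -0.5) gives a regular 6-gon of circumradius 7 (constant along its height) (perimeter = 2·6·7.000·sin(180°/6) = 42.00 mm); the r=2 cylinder at (10, 2) contributes a regular 6-gon of circumradius 2 (perimeter = 2·6·2.000·sin(180°/6) = 12.00 mm); Merging all regions: the regions partially overlap (shared area 67.19 mm²), so the edge portions inside another operand are dropped and the merged outline is re-measured after clipping — boundary = 80.73 mm. So its perimeter = 80.73 mm. Layer 76 is larger (80.73 vs 72.00 mm).

layer 76 (z = 21.28 mm)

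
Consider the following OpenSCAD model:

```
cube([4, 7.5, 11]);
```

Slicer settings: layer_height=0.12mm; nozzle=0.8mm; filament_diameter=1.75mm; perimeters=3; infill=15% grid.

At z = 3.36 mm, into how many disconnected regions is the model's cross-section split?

At z = 3.36 mm: the 4×7.5 cube contributes its full rectangle. The result has 1 disconnected region.

1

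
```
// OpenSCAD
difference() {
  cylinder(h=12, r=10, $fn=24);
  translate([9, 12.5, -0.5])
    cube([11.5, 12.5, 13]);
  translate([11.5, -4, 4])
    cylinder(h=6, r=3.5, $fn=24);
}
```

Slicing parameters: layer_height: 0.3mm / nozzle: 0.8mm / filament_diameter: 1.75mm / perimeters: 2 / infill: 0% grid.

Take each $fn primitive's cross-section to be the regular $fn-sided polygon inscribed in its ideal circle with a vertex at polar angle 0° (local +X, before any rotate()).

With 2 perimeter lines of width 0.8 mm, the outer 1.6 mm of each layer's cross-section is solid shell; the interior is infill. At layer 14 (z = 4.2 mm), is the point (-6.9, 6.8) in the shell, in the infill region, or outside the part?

At z = 4.2 mm: the r=10 cylinder gives a regular 24-gon of circumradius 10 (constant along its height); the cube at (9, 12.5) (footprint 11.5×12.5) is included at this height; the cylinder at (11.5, -4): section is a regular 24-gon, circumradius r=3.5; Subtracting the remaining from the first: starting from the r=10 cylinder, the 11.5×12.5 cube at (9, 12.5) misses the remaining region (no effect); the r=3.5 cylinder at (11.5, -4) partially overlaps it — only the 4.08 mm² overlap (of its 38.05 mm²) is removed, clipping the outline — 1 connected region. Overall, the cross-section is a single solid region. The nearest boundary edge runs (-8.66, 5.00)→(-7.07, 7.07); distance from the point to it = 0.30 mm. The point is inside the cross-section, 0.30 mm from the nearest boundary — within the 1.6 mm shell band (2 × 0.8).

shell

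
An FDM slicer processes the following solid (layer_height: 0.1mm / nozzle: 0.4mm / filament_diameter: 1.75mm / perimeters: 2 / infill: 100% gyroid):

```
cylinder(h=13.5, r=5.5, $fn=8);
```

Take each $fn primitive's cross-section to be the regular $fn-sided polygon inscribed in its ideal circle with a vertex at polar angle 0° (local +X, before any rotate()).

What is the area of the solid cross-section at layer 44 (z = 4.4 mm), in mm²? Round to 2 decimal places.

At z = 4.4 mm: the r=5.5 cylinder contributes a regular 8-gon of circumradius 5.5 (area = (8/2)·5.500²·sin(360°/8) = 85.56 mm²). Overall, the cross-section is a single solid region. Net area = 85.56 mm².

85.56 mm²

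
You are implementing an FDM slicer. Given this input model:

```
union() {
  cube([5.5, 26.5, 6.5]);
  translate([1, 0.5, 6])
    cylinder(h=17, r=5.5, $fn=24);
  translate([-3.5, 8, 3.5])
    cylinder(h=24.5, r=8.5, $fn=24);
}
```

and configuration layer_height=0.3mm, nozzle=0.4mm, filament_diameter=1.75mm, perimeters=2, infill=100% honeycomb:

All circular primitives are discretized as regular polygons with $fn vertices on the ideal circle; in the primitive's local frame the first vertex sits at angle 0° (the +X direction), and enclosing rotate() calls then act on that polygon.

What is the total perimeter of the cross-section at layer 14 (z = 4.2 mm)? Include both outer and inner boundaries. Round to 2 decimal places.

82.54 mm

At z = 4.2 mm: the cube is present — its section is the full 5.5×26.5 rectangle (perimeter 64.00 mm); the cylinder at (1, 0.5) is absent (z outside [6, 23]); the r=8.5 cylinder at (-3.5, 8) contributes a regular 24-gon of circumradius 8.5 (perimeter = 2·24·8.500·sin(180°/24) = 53.25 mm); Taking the union: the regions partially overlap (shared area 54.79 mm²), so the edge portions inside another operand are dropped and the merged outline is re-measured after clipping — boundary = 82.54 mm. Overall, the cross-section is a single solid region. Total boundary length (outer) = 82.54 mm.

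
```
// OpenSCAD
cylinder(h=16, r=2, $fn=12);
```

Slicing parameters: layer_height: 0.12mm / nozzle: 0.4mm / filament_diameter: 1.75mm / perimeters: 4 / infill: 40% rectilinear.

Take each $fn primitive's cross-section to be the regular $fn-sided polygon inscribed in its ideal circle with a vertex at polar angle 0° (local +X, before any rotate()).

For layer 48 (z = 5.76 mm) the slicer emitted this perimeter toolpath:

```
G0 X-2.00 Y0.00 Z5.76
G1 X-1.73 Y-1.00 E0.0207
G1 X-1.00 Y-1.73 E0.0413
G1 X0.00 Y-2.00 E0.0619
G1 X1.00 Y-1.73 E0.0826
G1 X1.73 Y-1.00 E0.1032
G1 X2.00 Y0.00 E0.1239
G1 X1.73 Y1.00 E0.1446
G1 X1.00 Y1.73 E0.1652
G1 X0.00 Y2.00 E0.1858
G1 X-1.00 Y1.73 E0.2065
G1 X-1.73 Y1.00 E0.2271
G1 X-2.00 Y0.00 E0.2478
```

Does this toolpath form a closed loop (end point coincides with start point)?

Start point (G0): (-2.00, 0.00). End point (last G1): the path returns to the start — closed.

yes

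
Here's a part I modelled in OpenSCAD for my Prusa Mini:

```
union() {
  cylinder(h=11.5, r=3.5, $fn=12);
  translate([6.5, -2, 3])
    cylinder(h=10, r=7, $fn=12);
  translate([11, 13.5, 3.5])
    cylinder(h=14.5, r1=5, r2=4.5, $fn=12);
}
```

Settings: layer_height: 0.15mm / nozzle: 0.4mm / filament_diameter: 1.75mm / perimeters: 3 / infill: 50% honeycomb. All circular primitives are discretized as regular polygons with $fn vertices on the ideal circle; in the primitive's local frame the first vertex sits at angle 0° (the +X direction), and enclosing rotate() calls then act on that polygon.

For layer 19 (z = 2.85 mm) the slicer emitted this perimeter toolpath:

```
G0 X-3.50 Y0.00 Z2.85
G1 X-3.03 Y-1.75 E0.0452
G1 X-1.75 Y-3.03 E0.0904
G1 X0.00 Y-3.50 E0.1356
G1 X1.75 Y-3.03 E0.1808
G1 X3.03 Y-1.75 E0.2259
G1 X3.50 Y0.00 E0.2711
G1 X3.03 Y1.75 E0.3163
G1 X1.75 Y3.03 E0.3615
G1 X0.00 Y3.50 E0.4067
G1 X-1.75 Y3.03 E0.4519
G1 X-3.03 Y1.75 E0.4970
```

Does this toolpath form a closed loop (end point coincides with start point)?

Start point (G0): (-3.50, 0.00). End point (last G1): the path does not return to the start — open.

no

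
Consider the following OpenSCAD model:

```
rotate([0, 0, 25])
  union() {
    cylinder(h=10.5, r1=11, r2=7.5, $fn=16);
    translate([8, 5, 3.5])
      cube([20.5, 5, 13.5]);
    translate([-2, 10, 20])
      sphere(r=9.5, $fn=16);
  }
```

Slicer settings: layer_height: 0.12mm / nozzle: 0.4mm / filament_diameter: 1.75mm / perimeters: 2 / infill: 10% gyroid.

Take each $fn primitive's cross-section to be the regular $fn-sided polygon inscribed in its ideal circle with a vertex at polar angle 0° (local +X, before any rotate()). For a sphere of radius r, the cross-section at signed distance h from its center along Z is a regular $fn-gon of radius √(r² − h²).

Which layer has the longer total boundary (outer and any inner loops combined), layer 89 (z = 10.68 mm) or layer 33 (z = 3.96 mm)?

layer 33 (z = 3.96 mm)

Layer 89 (z = 10.68): the cone does not reach this height (z outside [0, 10.5]); the cube at (8, 5) is present — its section is the full 20.5×5 rectangle (perimeter 51.00 mm); the r=9.5 sphere at (-2, 10) contributes a regular 16-gon of circumradius √(9.5²−9.32²) = 1.841 (perimeter = 2·16·1.841·sin(180°/16) = 11.49 mm); Combining (union): the 2 present regions are separate (no shared area or edge), so areas and boundary lengths simply add and each stays a separate island — boundary = 62.49 mm; (rotated 25° about Z; rotation is an isometry so areas/perimeters/island counts are preserved). So its perimeter = 62.49 mm. Layer 33 (z = 3.96): the cone: at t=0.377 of its height the radius interpolates to r₁+(r₂−r₁)t = 9.680, giving a regular 16-gon of that circumradius (perimeter = 2·16·9.680·sin(180°/16) = 60.43 mm); the cube at (8, 5) is present — its section is the full 20.5×5 rectangle (perimeter 51.00 mm); the sphere at (-2, 10) does not reach this height (|z−center|=16.040 > r=9.5); Taking the union: the regions partially overlap (shared area 0.00 mm²), so the edge portions inside another operand are dropped and the merged outline is re-measured after clipping — boundary = 111.10 mm; (rotated 25° about Z; rotation is an isometry so areas/perimeters/island counts are preserved). So its perimeter = 111.10 mm. Layer 33 is larger (111.10 vs 62.49 mm).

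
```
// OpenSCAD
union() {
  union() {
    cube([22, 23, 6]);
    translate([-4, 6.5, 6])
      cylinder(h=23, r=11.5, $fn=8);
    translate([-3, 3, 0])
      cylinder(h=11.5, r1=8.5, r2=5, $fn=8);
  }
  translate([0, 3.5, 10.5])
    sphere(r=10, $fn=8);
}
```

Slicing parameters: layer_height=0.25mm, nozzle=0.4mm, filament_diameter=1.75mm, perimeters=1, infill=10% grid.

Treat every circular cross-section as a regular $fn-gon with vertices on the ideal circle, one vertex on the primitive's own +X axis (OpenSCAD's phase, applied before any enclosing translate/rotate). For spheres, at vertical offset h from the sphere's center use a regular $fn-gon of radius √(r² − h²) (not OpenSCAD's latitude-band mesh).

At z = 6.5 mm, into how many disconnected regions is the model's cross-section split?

At z = 6.5 mm: the cube is not intersected at this z (z outside [0, 6]); the cylinder at (-4, 6.5): section is a regular 8-gon, circumradius r=11.5; the cone at (-3, 3) (r1=8.5→r2=5) has section circumradius 6.522 here — a regular 8-gon; Merging all regions: the cone at (-3, 3) lies entirely inside the r=11.5 cylinder at (-4, 6.5), so the union is just the r=11.5 cylinder at (-4, 6.5) — 1 connected region; the r=10 sphere at (0, 3.5) contributes a regular 8-gon of circumradius √(10²−4²) = 9.165; Combining (union): the regions partially overlap (shared area 198.62 mm²), so overlapping operands fuse into one piece — 1 connected region. The result has 1 disconnected region.

1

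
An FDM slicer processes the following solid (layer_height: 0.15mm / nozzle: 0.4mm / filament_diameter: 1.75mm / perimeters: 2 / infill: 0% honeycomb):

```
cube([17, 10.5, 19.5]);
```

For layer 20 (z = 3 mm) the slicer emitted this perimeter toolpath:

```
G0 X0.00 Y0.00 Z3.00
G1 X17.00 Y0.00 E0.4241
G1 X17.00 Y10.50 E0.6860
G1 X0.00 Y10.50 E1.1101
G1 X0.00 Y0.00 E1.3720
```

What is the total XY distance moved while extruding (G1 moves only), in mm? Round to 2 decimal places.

Sum the Euclidean lengths of each G1 segment: total = 55.00 mm.

55.00 mm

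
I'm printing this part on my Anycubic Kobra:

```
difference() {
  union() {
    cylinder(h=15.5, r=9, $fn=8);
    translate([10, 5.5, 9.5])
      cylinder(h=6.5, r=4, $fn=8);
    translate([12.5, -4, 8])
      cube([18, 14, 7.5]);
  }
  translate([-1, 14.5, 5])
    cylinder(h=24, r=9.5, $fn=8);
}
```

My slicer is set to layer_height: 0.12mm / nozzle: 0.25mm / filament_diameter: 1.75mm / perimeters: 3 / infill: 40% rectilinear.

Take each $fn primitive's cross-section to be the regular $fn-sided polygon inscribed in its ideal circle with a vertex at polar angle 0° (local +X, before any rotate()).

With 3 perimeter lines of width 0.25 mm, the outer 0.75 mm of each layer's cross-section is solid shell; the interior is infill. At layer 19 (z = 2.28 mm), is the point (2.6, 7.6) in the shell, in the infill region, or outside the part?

At z = 2.28 mm: the cylinder: section is a regular 8-gon, circumradius r=9; the cylinder at (10, 5.5) is not intersected at this z (z outside [9.5, 16]); the cube at (12.5, -4) does not reach this height (z outside [8, 15.5]); Combining (union): only the r=9 cylinder is present, so the union is just that shape — 1 connected region; the cylinder at (-1, 14.5) is absent (z outside [5, 29]); Taking the first minus the rest: none of the subtracted shapes is present at this height, so that combined region is unchanged — 1 connected region. Overall, the cross-section is a single solid region. The nearest boundary edge runs (6.36, 6.36)→(0.00, 9.00); distance from the point to it = 0.30 mm. The point is inside the cross-section, 0.30 mm from the nearest boundary — within the 0.75 mm shell band (3 × 0.25).

shell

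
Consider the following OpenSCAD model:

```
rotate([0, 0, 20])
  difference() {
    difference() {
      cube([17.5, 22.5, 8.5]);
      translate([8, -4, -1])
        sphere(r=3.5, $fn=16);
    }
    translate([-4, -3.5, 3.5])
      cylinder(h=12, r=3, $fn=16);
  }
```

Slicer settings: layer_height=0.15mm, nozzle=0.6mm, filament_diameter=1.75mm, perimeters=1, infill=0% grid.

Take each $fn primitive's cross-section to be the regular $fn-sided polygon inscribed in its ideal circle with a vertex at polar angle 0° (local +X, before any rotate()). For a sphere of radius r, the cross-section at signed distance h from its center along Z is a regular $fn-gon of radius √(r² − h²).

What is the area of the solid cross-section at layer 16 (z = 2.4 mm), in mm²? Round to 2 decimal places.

393.75 mm²

At z = 2.4 mm: the 17.5×22.5 cube contributes its full rectangle (area 393.75 mm²); the sphere at (8, -4): section is a regular 16-gon, circumradius = √(r²−h²) = √(3.5²−3.4²) = 0.831 (area = (16/2)·0.831²·sin(360°/16) = 2.11 mm²); Subtracting the remaining from the first: starting from the 17.5×22.5 cube (393.75 mm²), the r=3.5 sphere at (8, -4) misses the remaining region (no effect) — area = 393.75 mm²; the cylinder at (-4, -3.5) does not reach this height (z outside [3.5, 15.5]); Subtracting the remaining from the first: none of the subtracted shapes is present at this height, so that combined region is unchanged — area = 393.75 mm²; (rotated 20° about Z; rotation is an isometry so areas/perimeters/island counts are preserved). Overall, the cross-section is a single solid region. Net area = 393.75 mm².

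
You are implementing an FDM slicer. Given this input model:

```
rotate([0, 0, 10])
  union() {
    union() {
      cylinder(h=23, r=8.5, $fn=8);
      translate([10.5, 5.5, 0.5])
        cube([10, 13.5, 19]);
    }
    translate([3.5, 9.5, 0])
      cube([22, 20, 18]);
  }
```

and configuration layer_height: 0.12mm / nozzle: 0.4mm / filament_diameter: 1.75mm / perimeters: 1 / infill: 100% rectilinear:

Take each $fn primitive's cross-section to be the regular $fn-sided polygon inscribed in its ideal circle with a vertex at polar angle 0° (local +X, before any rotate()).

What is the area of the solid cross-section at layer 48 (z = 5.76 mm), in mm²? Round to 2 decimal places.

At z = 5.76 mm: the r=8.5 cylinder gives a regular 8-gon of circumradius 8.5 (constant along its height) (area = (8/2)·8.500²·sin(360°/8) = 204.35 mm²); the cube at (10.5, 5.5) (footprint 10×13.5) is included at this height (area 135.00 mm²); Taking the union: the 2 present regions are separate (no shared area or edge), so areas and boundary lengths simply add and each stays a separate island — area = 339.35 mm²; the 22×20 cube at (3.5, 9.5) contributes its full rectangle (area 440.00 mm²); Combining (union): the regions partially overlap — summed areas 779.35 mm² minus the doubly-counted overlap 95.00 mm² gives 684.35 mm² — area = 684.35 mm²; (whole slice rotated 10° about Z — lengths, areas and connectivity unchanged). Overall, the cross-section has 2 separate islands. Net area = 684.35 mm².

684.35 mm²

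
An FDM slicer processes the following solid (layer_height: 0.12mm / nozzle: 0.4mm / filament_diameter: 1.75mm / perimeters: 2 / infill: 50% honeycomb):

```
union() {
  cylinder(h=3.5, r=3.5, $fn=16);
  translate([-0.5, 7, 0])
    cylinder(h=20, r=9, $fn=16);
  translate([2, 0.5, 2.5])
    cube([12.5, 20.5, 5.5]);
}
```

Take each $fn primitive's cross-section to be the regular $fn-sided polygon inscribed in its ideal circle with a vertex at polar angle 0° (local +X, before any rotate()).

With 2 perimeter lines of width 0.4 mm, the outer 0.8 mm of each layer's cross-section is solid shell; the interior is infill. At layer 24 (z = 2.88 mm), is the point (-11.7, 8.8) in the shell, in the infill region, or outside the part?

At z = 2.88 mm: the r=3.5 cylinder gives a regular 16-gon of circumradius 3.5 (constant along its height); the r=9 cylinder at (-0.5, 7) contributes a regular 16-gon of circumradius 9; the 12.5×20.5 cube at (2, 0.5) contributes its full rectangle; Combining (union): the regions partially overlap (shared area 105.85 mm²), so overlapping operands fuse into one piece — 1 connected region. Overall, the cross-section is a single solid region. The nearest boundary edge runs (-9.50, 7.00)→(-8.81, 10.44); distance from the point to it = 2.51 mm. The point is not inside any of the regions above, so it lies outside the cross-section (2.51 mm from the nearest boundary).

outside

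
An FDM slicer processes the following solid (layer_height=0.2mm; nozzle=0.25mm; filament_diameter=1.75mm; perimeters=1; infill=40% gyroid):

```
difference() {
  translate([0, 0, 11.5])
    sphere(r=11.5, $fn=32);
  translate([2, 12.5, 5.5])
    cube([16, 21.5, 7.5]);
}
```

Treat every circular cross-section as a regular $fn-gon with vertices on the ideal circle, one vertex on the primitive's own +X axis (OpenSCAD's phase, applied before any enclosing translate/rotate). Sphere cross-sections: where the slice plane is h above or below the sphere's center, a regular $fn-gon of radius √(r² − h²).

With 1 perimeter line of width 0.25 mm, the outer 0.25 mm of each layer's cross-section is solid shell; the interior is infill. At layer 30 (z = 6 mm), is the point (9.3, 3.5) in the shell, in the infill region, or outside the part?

At z = 6 mm: the r=11.5 sphere contributes a regular 32-gon of circumradius √(11.5²−5.5²) = 10.100; the 16×21.5 cube at (2, 12.5) contributes its full rectangle; Taking the first minus the rest: starting from the r=11.5 sphere, the 16×21.5 cube at (2, 12.5) misses the remaining region (no effect) — 1 connected region. Overall, the cross-section is a single solid region. The nearest boundary edge runs (9.33, 3.86)→(9.91, 1.97); distance from the point to it = 0.14 mm. The point is inside the cross-section, 0.14 mm from the nearest boundary — within the 0.25 mm shell band (1 × 0.25).

shell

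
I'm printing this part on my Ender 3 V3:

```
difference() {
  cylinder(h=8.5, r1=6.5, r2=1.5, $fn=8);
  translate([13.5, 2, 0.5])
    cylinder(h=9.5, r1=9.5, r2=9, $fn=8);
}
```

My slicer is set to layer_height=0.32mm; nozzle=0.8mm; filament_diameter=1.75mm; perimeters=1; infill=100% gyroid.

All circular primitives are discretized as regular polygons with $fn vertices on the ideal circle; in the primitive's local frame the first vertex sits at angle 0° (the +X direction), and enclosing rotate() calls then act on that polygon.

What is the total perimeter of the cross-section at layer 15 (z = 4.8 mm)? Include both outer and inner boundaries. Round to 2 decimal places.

At z = 4.8 mm: the cone: at t=0.565 of its height the radius interpolates to r₁+(r₂−r₁)t = 3.676, giving a regular 8-gon of that circumradius (perimeter = 2·8·3.676·sin(180°/8) = 22.51 mm); the cone at (13.5, 2) contributes a regular 8-gon of circumradius 9.274 (interpolated between r1=9.5 and r2=9 at t=0.453) (perimeter = 2·8·9.274·sin(180°/8) = 56.78 mm); Subtracting the remaining from the first: starting from the cone, the cone at (13.5, 2) misses the remaining region (no effect) — boundary = 22.51 mm. Overall, the cross-section is a single solid region. Total boundary length (outer) = 22.51 mm.

22.51 mm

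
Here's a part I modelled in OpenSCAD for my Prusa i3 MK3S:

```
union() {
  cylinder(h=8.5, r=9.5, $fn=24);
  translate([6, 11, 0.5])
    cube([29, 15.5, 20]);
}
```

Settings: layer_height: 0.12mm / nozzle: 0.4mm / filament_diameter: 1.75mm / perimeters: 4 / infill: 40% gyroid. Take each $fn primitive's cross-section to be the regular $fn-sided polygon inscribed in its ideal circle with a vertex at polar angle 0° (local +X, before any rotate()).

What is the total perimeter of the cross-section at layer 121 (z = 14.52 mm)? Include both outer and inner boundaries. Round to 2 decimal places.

At z = 14.52 mm: the cylinder is absent (z outside [0, 8.5]); the 29×15.5 cube at (6, 11) contributes its full rectangle (perimeter 89.00 mm); Merging all regions: only the 29×15.5 cube at (6, 11) is present, so the union is just that shape — boundary = 89.00 mm. Overall, the cross-section is a single solid region. Total boundary length (outer) = 89.00 mm.

89.00 mm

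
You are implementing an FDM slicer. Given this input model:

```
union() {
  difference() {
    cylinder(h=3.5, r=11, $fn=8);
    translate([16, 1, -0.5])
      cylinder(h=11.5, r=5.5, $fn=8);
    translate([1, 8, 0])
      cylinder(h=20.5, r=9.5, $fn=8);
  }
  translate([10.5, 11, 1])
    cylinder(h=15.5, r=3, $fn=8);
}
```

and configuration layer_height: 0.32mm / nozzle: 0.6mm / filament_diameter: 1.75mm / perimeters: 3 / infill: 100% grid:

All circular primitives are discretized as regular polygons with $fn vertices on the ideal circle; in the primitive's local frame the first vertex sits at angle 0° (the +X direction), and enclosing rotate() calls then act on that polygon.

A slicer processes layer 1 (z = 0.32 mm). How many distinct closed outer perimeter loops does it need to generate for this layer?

1

At z = 0.32 mm: the r=11 cylinder contributes a regular 8-gon of circumradius 11; the cylinder at (16, 1): section is a regular 8-gon, circumradius r=5.5; the cylinder at (1, 8): section is a regular 8-gon, circumradius r=9.5; After the difference (first − rest): starting from the r=11 cylinder, the r=5.5 cylinder at (16, 1) partially overlaps it — only the 0.09 mm² overlap (of its 85.56 mm²) is removed, clipping the outline; the r=9.5 cylinder at (1, 8) partially overlaps it — only the 144.08 mm² overlap (of its 255.27 mm²) is removed, clipping the outline — 1 connected region; the cylinder at (10.5, 11) is not intersected at this z (z outside [1, 16.5]); Taking the union: only the result so far is present, so the union is just that shape — 1 connected region. The result has 1 disconnected region.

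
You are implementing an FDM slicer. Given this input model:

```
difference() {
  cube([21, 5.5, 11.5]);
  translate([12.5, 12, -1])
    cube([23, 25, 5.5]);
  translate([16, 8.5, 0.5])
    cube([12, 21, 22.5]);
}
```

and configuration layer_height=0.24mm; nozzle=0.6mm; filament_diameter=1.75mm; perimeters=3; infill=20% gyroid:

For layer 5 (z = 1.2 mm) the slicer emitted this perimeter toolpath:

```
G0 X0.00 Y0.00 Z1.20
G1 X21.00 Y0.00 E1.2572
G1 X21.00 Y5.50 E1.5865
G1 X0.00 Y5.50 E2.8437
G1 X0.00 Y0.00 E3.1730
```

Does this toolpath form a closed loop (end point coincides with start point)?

Start point (G0): (0.00, 0.00). End point (last G1): the path returns to the start — closed.

yes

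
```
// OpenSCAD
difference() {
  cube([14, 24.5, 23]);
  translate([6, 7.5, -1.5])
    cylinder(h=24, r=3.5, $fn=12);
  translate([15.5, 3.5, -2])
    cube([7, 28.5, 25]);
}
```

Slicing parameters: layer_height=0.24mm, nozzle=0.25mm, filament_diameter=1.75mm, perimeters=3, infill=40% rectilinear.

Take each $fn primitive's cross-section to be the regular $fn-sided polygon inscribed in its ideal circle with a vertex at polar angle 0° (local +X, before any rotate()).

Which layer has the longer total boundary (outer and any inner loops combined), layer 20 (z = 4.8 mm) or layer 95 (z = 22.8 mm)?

Layer 20 (z = 4.8): the 14×24.5 cube contributes its full rectangle (perimeter 77.00 mm); the r=3.5 cylinder at (6, 7.5) contributes a regular 12-gon of circumradius 3.5 (perimeter = 2·12·3.500·sin(180°/12) = 21.74 mm); the cube at (15.5, 3.5) (footprint 7×28.5) is included at this height (perimeter 71.00 mm); Taking the first minus the rest: starting from the 14×24.5 cube, the r=3.5 cylinder at (6, 7.5) lies wholly inside it (removes its full 36.75 mm² and its 21.74 mm outline becomes a hole wall); the 7×28.5 cube at (15.5, 3.5) misses the remaining region (no effect) — boundary (outer + 1 inner loop) = 98.74 mm. So its perimeter = 98.74 mm. Layer 95 (z = 22.8): the 14×24.5 cube contributes its full rectangle (perimeter 77.00 mm); the cylinder at (6, 7.5) is not intersected at this z (z outside [-1.5, 22.5]); the cube at (15.5, 3.5) is present — its section is the full 7×28.5 rectangle (perimeter 71.00 mm); Subtracting the remaining from the first: starting from the 14×24.5 cube, the 7×28.5 cube at (15.5, 3.5) misses the remaining region (no effect) — boundary = 77.00 mm. So its perimeter = 77.00 mm. Layer 20 is larger (98.74 vs 77.00 mm).

layer 20 (z = 4.8 mm)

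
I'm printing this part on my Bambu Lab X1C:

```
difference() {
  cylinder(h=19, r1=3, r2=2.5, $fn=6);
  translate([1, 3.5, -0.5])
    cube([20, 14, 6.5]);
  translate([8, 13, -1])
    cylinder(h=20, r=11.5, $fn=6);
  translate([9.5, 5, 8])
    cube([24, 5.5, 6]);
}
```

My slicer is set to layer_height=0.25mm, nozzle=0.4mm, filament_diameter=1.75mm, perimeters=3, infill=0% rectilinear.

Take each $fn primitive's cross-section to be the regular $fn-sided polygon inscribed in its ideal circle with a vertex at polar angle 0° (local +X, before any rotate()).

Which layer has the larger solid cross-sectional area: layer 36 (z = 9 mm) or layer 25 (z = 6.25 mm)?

layer 25 (z = 6.25 mm)

Layer 36 (z = 9): the cone (r1=3→r2=2.5) has section circumradius 2.763 here — a regular 6-gon (area = (6/2)·2.763²·sin(360°/6) = 19.84 mm²); the cube at (1, 3.5) is not intersected at this z (z outside [-0.5, 6]); the cylinder at (8, 13): section is a regular 6-gon, circumradius r=11.5 (area = (6/2)·11.500²·sin(360°/6) = 343.60 mm²); the cube at (9.5, 5) (footprint 24×5.5) is included at this height (area 132.00 mm²); After the difference (first − rest): starting from the cone (19.84 mm²), the r=11.5 cylinder at (8, 13) misses the remaining region (no effect); the 24×5.5 cube at (9.5, 5) misses the remaining region (no effect) — area = 19.84 mm². So its area = 19.84 mm². Layer 25 (z = 6.25): the cone: at t=0.329 of its height the radius interpolates to r₁+(r₂−r₁)t = 2.836, giving a regular 6-gon of that circumradius (area = (6/2)·2.836²·sin(360°/6) = 20.89 mm²); the cube at (1, 3.5) is not intersected at this z (z outside [-0.5, 6]); the r=11.5 cylinder at (8, 13) contributes a regular 6-gon of circumradius 11.5 (area = (6/2)·11.500²·sin(360°/6) = 343.60 mm²); the cube at (9.5, 5) is not intersected at this z (z outside [8, 14]); After the difference (first − rest): starting from the cone (20.89 mm²), the r=11.5 cylinder at (8, 13) misses the remaining region (no effect) — area = 20.89 mm². So its area = 20.89 mm². Layer 25 is larger (20.89 vs 19.84 mm²).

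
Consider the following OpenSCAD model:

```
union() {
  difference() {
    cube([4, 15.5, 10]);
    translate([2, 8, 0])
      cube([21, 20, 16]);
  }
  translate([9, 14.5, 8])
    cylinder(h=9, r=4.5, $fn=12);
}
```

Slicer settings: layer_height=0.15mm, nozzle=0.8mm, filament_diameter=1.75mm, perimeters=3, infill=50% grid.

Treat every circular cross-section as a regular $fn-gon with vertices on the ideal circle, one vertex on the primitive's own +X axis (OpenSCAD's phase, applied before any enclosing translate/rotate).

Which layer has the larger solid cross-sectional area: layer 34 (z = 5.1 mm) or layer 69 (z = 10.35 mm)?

layer 69 (z = 10.35 mm)

Layer 34 (z = 5.1): the cube is present — its section is the full 4×15.5 rectangle (area 62.00 mm²); the cube at (2, 8) (footprint 21×20) is included at this height (area 420.00 mm²); Subtracting the remaining from the first: starting from the 4×15.5 cube (62.00 mm²), the 21×20 cube at (2, 8) partially overlaps it — only the 15.00 mm² overlap (of its 420.00 mm²) is removed, clipping the outline — area = 47.00 mm²; the cylinder at (9, 14.5) is absent (z outside [8, 17]); Merging all regions: only the result so far is present, so the union is just that shape — area = 47.00 mm². So its area = 47.00 mm². Layer 69 (z = 10.35): the cube does not reach this height (z outside [0, 10]); the cube at (2, 8) is present — its section is the full 21×20 rectangle (area 420.00 mm²); Taking the first minus the rest: the first operand is absent here, so nothing remains; the r=4.5 cylinder at (9, 14.5) contributes a regular 12-gon of circumradius 4.5 (area = (12/2)·4.500²·sin(360°/12) = 60.75 mm²); Taking the union: only the r=4.5 cylinder at (9, 14.5) is present, so the union is just that shape — area = 60.75 mm². So its area = 60.75 mm². Layer 69 is larger (60.75 vs 47.00 mm²).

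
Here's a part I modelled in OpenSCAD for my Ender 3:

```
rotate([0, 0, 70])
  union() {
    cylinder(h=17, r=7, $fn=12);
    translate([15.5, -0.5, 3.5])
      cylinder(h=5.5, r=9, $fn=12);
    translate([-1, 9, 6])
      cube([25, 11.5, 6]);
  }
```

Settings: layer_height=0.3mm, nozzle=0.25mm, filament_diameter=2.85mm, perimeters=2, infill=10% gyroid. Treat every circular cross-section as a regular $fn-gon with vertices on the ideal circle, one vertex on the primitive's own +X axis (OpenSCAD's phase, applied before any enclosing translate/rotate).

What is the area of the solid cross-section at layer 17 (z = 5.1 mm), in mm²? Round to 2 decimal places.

389.57 mm²

At z = 5.1 mm: the cylinder: section is a regular 12-gon, circumradius r=7 (area = (12/2)·7.000²·sin(360°/12) = 147.00 mm²); the r=9 cylinder at (15.5, -0.5) contributes a regular 12-gon of circumradius 9 (area = (12/2)·9.000²·sin(360°/12) = 243.00 mm²); the cube at (-1, 9) is absent (z outside [6, 12]); Taking the union: the regions partially overlap — summed areas 390.00 mm² minus the doubly-counted overlap 0.43 mm² gives 389.57 mm² — area = 389.57 mm²; (whole slice rotated 70° about Z — lengths, areas and connectivity unchanged). Overall, the cross-section is a single solid region. Net area = 389.57 mm².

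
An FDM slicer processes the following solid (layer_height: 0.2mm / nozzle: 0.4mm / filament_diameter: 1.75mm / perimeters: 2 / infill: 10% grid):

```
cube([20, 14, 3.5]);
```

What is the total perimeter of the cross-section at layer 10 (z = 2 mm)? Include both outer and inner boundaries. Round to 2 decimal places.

68.00 mm

At z = 2 mm: the cube is present — its section is the full 20×14 rectangle (perimeter 68.00 mm). Overall, the cross-section is a single solid region. Total boundary length (outer) = 68.00 mm.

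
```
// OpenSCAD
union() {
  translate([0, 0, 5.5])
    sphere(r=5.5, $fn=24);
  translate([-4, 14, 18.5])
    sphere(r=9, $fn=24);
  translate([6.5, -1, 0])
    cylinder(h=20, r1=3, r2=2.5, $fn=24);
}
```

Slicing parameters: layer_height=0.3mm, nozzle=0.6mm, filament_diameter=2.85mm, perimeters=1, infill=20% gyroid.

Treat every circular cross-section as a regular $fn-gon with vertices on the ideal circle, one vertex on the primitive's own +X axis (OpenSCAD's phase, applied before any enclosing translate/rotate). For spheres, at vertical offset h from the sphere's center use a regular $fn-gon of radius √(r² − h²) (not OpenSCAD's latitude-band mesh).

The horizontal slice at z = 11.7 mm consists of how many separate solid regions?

At z = 11.7 mm: the sphere does not reach this height (|z−center|=6.200 > r=5.5); the sphere at (-4, 14): section is a regular 24-gon, circumradius = √(r²−h²) = √(9²−6.8²) = 5.896; the cone at (6.5, -1): at t=0.585 of its height the radius interpolates to r₁+(r₂−r₁)t = 2.708, giving a regular 24-gon of that circumradius; Merging all regions: the 2 present regions are separate (no shared area or edge), so areas and boundary lengths simply add and each stays a separate island — 2 connected regions. The result has 2 disconnected regions.

2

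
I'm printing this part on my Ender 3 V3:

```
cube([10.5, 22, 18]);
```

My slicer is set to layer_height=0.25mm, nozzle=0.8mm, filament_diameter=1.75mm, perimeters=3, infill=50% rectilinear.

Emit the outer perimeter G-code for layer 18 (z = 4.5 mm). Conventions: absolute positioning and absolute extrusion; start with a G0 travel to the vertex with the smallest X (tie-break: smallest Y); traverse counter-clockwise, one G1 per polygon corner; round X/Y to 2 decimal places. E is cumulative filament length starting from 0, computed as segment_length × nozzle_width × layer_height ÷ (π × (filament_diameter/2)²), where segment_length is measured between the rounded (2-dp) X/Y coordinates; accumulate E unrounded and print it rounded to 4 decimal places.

At z = 4.5 mm: the 10.5×22 cube contributes its full rectangle. The outline is a single polygon with 4 vertices. Extrusion per mm of travel: 0.8 × 0.25 / (π × 0.875²) = 0.083150. Accumulating E over each segment gives final E = 5.4048.

G0 X0.00 Y0.00 Z4.50
G1 X10.50 Y0.00 E0.8731
G1 X10.50 Y22.00 E2.7024
G1 X0.00 Y22.00 E3.5755
G1 X0.00 Y0.00 E5.4048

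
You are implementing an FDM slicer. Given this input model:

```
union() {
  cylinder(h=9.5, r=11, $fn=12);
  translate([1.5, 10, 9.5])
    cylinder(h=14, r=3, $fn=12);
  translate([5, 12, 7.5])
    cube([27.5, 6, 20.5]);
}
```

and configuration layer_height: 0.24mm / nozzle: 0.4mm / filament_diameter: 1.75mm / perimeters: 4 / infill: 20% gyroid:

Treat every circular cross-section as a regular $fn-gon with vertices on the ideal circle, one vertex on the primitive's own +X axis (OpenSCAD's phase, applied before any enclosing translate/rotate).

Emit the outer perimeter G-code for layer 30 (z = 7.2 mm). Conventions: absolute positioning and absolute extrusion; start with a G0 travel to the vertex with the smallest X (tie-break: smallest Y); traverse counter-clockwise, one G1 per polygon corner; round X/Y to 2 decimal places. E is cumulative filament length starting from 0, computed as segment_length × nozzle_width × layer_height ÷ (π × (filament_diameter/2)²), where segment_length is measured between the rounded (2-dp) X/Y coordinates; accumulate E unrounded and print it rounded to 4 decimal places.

G0 X-11.00 Y0.00 Z7.20
G1 X-9.53 Y-5.50 E0.2272
G1 X-5.50 Y-9.53 E0.4547
G1 X0.00 Y-11.00 E0.6819
G1 X5.50 Y-9.53 E0.9091
G1 X9.53 Y-5.50 E1.1366
G1 X11.00 Y0.00 E1.3638
G1 X9.53 Y5.50 E1.5911
G1 X5.50 Y9.53 E1.8185
G1 X0.00 Y11.00 E2.0457
G1 X-5.50 Y9.53 E2.2730
G1 X-9.53 Y5.50 E2.5004
G1 X-11.00 Y0.00 E2.7277

At z = 7.2 mm: the r=11 cylinder gives a regular 12-gon of circumradius 11 (constant along its height); the cylinder at (1.5, 10) is not intersected at this z (z outside [9.5, 23.5]); the cube at (5, 12) is not intersected at this z (z outside [7.5, 28]); Merging all regions: only the r=11 cylinder is present, so the union is just that shape — 1 connected region. The outline is a single polygon with 12 vertices. Extrusion per mm of travel: 0.4 × 0.24 / (π × 0.875²) = 0.039912. Accumulating E over each segment gives final E = 2.7277.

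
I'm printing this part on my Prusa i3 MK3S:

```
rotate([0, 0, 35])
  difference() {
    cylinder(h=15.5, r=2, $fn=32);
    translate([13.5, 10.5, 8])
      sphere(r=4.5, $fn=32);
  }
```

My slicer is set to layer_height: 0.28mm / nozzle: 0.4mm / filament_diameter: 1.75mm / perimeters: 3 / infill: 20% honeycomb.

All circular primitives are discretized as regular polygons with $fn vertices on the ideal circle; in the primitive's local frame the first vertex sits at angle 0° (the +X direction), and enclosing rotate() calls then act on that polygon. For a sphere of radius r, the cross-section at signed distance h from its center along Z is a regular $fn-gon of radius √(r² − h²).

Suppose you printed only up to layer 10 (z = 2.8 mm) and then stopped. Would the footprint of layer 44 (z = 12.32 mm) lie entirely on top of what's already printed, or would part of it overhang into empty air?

entirely on top

Compare the two slices. At z = 2.8: the r=2 cylinder gives a regular 32-gon of circumradius 2 (constant along its height) (area = (32/2)·2.000²·sin(360°/32) = 12.49 mm²); the sphere at (13.5, 10.5) is not intersected at this z (|z−center|=5.200 > r=4.5); Taking the first minus the rest: none of the subtracted shapes is present at this height, so the r=2 cylinder is unchanged — area = 12.49 mm²; (whole slice rotated 35° about Z — lengths, areas and connectivity unchanged). At z = 12.32: the r=2 cylinder gives a regular 32-gon of circumradius 2 (constant along its height) (area = (32/2)·2.000²·sin(360°/32) = 12.49 mm²); the r=4.5 sphere at (13.5, 10.5) slices to a regular 32-gon of circumradius 1.260 (√(r²−h²) with h=4.32 from center) (area = (32/2)·1.260²·sin(360°/32) = 4.96 mm²); Subtracting the remaining from the first: starting from the r=2 cylinder (12.49 mm²), the r=4.5 sphere at (13.5, 10.5) misses the remaining region (no effect) — area = 12.49 mm²; (whole slice rotated 35° about Z — lengths, areas and connectivity unchanged). Checking containment: the cross-section at z = 12.32 is a subset of the cross-section at z = 2.8.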